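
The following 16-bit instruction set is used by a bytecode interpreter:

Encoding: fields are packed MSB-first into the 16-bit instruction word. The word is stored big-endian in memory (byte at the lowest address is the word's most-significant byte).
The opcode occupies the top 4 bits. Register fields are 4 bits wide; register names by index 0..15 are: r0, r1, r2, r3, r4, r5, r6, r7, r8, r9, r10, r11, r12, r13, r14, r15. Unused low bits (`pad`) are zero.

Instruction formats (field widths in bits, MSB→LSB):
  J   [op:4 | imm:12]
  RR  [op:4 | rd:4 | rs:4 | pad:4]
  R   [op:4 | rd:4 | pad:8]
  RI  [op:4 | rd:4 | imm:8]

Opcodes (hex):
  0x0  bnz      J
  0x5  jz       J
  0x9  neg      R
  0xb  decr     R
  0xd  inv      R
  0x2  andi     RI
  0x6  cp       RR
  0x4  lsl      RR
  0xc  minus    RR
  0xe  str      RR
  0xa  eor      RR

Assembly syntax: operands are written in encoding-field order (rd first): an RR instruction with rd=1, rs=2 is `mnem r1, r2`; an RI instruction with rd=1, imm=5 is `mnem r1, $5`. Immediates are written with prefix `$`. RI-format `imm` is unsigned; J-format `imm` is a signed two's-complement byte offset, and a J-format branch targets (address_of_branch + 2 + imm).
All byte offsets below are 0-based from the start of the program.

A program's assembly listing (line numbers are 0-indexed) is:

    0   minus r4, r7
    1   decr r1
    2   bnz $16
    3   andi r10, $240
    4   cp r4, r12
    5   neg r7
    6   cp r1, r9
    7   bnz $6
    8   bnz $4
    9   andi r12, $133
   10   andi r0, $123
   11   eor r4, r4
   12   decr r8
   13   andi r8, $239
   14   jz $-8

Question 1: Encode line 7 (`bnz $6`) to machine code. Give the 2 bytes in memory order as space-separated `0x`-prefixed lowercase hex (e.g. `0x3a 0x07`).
L7: bnz op=0x0:4|imm=6:12 ⇒ 0x0006 ⇒ big 00 06

0x00 0x06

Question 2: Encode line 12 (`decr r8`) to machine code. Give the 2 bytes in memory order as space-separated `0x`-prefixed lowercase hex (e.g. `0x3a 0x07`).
0xb8 0x00

line 12 (decr): pack op=0xb:4|rd=8:4|pad=0:8 = 0xb800; big→ b8 00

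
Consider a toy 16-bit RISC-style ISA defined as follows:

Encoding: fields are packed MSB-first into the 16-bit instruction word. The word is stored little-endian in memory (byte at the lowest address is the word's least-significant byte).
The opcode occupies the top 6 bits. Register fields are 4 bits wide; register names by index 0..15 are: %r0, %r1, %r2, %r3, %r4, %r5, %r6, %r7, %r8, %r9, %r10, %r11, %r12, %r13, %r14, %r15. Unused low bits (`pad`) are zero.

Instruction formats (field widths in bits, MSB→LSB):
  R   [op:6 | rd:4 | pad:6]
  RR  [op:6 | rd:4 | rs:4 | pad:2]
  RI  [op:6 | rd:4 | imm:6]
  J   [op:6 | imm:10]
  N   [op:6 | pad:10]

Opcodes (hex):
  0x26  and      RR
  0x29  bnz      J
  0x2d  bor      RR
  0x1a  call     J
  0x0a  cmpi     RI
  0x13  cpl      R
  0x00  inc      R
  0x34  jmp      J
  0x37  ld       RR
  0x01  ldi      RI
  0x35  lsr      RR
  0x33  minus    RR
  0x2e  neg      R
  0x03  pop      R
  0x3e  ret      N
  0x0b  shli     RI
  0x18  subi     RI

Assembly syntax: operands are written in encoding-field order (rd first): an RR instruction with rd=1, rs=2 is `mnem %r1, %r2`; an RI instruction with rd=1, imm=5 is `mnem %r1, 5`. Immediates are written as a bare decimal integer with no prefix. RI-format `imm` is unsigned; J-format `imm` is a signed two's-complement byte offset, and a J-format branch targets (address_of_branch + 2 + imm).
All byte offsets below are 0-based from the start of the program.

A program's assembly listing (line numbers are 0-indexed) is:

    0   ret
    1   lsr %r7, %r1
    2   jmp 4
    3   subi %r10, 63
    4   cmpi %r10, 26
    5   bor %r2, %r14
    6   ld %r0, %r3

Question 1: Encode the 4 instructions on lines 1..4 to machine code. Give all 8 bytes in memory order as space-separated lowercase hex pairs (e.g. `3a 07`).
c4 d5 04 d0 bf 62 9a 2a

L1: lsr op=0x35:6|rd=7:4|rs=1:4|pad=0:2 ⇒ 0xd5c4 ⇒ little c4 d5
L2: jmp op=0x34:6|imm=4:10 ⇒ 0xd004 ⇒ little 04 d0
L3: subi op=0x18:6|rd=10:4|imm=63:6 ⇒ 0x62bf ⇒ little bf 62
L4: cmpi op=0xa:6|rd=10:4|imm=26:6 ⇒ 0x2a9a ⇒ little 9a 2a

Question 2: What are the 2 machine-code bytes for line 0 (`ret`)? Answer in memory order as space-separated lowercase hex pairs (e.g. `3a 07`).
00 f8

0. ret fields op=0x3e:6|pad=0:10 → word f800h → 00 f8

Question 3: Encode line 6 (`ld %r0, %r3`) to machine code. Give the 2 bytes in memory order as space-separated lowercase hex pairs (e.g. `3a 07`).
line 6 (ld): pack op=0x37:6|rd=0:4|rs=3:4|pad=0:2 = 0xdc0c; little→ 0c dc

0c dc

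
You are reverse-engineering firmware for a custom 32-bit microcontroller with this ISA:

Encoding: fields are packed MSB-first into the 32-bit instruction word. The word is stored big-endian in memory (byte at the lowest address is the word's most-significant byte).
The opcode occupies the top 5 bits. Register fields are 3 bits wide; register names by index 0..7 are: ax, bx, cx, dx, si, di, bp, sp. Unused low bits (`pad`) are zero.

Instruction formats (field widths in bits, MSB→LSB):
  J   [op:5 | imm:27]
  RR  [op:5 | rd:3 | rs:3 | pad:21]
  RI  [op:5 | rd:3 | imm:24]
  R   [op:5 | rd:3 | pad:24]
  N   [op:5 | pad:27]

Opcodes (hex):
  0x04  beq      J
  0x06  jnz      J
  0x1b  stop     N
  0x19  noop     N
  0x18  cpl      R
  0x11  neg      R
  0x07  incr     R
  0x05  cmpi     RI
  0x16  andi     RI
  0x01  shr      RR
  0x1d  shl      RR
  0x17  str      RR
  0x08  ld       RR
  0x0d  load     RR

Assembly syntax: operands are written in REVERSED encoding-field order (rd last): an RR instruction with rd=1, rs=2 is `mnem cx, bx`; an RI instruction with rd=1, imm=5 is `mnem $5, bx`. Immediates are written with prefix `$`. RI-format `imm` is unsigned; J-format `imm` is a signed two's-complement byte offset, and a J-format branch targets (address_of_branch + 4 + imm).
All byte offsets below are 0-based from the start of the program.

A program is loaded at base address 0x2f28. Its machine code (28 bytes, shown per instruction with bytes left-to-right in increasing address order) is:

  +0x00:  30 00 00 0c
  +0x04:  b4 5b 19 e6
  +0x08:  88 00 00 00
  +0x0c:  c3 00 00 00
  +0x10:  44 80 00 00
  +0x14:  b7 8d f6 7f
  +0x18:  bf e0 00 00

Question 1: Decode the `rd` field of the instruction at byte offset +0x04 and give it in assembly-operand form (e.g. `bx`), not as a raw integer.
si

off 0x04: read b4 5b 19 e6 as big → 0xb45b19e6
  op=0xb45b19e6>>27=0x16 ⇒ andi (RI)
  rd: (w>>24)&0x7=0x4 → si
  imm: (w>>0)&0xffffff=0x5b19e6 → $5970406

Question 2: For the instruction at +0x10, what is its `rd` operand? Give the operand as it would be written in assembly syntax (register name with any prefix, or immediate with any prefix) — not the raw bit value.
[10] 44 80 00 00 → 0x44800000
  top 5b → 0x8 → ld [RR]
  rd@[26:24]=0x4 ⇒ si
  rs@[23:21]=0x4 ⇒ si

si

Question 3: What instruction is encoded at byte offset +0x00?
off 0x00: read 30 00 00 0c as big → 0x3000000c
  top 5b → 0x6 → jnz [J]
  imm: (w>>0)&0x7ffffff=0xc → $12

jnz $12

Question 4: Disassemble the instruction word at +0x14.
andi $9303679, sp

+0x14: b7 8d f6 7f ⇒ word 0xb78df67f (big)
  top 5b → 0x16 → andi [RI]
  [26:24] rd=7 = sp
  [23:0] imm=9303679 = $9303679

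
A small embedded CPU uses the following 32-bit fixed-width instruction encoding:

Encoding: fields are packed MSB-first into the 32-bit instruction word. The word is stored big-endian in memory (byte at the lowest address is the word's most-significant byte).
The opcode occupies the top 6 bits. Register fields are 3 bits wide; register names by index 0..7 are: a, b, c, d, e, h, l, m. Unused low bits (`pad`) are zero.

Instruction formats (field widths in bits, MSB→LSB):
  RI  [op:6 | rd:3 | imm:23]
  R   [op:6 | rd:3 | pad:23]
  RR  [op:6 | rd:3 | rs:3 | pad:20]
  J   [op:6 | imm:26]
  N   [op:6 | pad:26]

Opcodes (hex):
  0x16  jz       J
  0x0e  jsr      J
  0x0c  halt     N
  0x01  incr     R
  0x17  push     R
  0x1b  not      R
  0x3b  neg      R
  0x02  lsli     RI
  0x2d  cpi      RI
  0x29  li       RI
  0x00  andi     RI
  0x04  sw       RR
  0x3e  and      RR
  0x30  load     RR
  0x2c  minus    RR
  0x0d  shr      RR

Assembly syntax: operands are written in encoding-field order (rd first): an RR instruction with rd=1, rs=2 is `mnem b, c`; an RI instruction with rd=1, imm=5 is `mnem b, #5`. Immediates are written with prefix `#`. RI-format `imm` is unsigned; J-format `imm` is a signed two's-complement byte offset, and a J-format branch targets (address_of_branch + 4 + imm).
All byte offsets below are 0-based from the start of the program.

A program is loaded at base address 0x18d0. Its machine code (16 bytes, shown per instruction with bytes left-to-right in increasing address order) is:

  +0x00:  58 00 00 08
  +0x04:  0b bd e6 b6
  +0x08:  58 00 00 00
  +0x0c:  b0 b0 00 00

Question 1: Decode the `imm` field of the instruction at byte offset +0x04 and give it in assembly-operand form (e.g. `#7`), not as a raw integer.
@+04  big-endian(0b bd e6 b6) = 0x0bbde6b6
  top 6b → 0x2 → lsli [RI]
  rd: (w>>23)&0x7=0x7 → m
  imm: (w>>0)&0x7fffff=0x3de6b6 → #4056758

#4056758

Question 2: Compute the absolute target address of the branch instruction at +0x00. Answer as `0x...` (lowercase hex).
[00] 58 00 00 08 → 0x58000008
  opcode bits[31:26]=0x16: jz/J
  imm@[25:0]=0x8 ⇒ #8
  target = base 0x18d0 + off 0x00 + 4 + imm 8 = 0x18dc

0x18dc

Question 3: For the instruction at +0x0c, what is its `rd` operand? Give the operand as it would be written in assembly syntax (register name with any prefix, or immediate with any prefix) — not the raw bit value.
[0c] b0 b0 00 00 → 0xb0b00000
  op=0xb0b00000>>26=0x2c ⇒ minus (RR)
  rd: (w>>23)&0x7=0x1 → b
  rs: (w>>20)&0x7=0x3 → d

b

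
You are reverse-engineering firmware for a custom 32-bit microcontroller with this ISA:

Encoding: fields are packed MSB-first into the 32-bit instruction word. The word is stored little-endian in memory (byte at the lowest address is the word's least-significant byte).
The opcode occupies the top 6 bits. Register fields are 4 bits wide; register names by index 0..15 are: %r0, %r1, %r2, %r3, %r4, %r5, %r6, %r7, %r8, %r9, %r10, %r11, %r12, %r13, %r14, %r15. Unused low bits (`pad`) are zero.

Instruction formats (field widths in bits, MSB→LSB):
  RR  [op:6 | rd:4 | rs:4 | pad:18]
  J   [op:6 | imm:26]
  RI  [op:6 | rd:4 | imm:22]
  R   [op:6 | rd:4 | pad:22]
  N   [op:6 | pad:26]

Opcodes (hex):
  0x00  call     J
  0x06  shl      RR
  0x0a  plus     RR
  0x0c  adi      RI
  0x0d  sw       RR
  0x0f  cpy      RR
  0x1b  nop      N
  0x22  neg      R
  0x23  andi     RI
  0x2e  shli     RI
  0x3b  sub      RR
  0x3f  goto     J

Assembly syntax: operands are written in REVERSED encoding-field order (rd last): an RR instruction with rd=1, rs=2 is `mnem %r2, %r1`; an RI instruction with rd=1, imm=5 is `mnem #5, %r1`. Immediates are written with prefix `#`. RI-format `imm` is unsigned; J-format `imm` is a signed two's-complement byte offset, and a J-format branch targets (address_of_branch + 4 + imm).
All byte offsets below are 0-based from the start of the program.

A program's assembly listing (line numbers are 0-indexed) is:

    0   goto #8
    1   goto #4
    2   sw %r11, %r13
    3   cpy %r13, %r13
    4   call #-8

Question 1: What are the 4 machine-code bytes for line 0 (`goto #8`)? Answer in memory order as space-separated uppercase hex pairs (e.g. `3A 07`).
08 00 00 FC

0. goto fields op=0x3f:6|imm=8:26 → word fc000008h → 08 00 00 fc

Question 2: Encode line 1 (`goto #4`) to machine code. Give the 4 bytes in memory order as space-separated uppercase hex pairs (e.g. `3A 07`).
04 00 00 FC

line 1 (goto): pack op=0x3f:6|imm=4:26 = 0xfc000004; little→ 04 00 00 fc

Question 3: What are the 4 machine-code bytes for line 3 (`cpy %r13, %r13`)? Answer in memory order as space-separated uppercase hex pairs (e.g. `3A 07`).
3. cpy fields op=0xf:6|rd=13:4|rs=13:4|pad=0:18 → word 3f740000h → 00 00 74 3f

00 00 74 3F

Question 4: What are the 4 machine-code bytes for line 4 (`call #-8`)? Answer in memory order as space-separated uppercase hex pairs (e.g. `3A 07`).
line 4 (call): pack op=0x0:6|imm=-8:26 = 0x03fffff8; little→ f8 ff ff 03

F8 FF FF 03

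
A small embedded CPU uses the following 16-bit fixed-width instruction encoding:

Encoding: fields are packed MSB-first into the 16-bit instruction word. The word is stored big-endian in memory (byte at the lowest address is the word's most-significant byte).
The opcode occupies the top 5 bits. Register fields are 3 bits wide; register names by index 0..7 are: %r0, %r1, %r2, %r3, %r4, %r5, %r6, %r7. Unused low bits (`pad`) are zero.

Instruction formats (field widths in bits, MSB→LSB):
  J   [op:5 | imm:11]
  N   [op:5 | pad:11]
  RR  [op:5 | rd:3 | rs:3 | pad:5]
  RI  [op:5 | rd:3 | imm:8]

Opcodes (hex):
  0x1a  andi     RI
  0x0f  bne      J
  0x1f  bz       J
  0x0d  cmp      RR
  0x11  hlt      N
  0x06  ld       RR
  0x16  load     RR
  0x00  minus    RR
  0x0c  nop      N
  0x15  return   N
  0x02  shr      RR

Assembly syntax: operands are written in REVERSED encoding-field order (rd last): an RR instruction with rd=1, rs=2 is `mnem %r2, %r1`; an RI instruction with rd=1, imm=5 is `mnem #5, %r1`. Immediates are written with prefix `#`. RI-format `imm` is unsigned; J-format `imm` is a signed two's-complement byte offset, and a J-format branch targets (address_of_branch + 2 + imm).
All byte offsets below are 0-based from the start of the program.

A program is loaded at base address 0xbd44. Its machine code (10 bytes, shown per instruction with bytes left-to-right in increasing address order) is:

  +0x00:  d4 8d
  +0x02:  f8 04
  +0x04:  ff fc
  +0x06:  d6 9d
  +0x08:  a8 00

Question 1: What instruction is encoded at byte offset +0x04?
bz #-4

@+04  big-endian(ff fc) = 0xfffc
  op=0xfffc>>11=0x1f ⇒ bz (J)
  imm: (w>>0)&0x7ff=0x7fc (s11→-4) → #-4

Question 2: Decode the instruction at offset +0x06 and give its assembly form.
andi #157, %r6

+0x06: d6 9d ⇒ word 0xd69d (big)
  op=0xd69d>>11=0x1a ⇒ andi (RI)
  rd@[10:8]=0x6 ⇒ %r6
  imm@[7:0]=0x9d ⇒ #157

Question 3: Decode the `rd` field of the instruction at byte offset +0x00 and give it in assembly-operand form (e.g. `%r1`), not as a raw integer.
%r4

@+00  big-endian(d4 8d) = 0xd48d
  op=0xd48d>>11=0x1a ⇒ andi (RI)
  [10:8] rd=4 = %r4
  [7:0] imm=141 = #141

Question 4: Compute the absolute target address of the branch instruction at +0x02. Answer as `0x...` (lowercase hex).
0xbd4c

+0x02: f8 04 ⇒ word 0xf804 (big)
  opcode bits[15:11]=0x1f: bz/J
  [10:0] imm=4 = #4
  target = base 0xbd44 + off 0x02 + 2 + imm 4 = 0xbd4c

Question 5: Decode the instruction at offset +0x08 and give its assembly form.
return

@+08  big-endian(a8 00) = 0xa800
  opcode bits[15:11]=0x15: return/N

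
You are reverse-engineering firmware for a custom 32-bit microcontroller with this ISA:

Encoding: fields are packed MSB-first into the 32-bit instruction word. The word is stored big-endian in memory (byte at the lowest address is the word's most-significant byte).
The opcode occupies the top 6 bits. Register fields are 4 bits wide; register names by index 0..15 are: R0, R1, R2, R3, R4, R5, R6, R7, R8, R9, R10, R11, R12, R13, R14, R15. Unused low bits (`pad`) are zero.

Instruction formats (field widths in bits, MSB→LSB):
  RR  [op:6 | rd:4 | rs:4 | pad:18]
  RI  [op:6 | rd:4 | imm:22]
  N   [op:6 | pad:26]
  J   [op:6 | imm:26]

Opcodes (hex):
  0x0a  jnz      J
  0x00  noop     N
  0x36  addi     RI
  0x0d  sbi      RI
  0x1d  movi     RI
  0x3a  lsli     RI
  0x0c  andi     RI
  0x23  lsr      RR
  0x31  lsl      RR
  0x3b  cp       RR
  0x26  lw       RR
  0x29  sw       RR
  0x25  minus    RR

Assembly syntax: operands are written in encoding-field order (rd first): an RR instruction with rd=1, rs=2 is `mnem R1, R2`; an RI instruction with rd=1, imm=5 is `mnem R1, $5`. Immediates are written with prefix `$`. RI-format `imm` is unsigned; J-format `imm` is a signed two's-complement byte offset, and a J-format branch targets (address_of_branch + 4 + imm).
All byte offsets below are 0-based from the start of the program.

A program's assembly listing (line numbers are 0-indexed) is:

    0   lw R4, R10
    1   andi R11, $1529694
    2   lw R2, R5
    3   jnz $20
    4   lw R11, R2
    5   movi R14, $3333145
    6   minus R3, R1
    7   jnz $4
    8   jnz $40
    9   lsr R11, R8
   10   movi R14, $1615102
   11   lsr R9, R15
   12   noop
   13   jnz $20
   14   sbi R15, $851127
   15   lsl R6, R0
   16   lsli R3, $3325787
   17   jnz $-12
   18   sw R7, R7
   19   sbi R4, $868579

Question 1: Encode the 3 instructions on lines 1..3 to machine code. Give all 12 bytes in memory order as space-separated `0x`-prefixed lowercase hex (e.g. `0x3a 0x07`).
0x32 0xd7 0x57 0x5e 0x98 0x94 0x00 0x00 0x28 0x00 0x00 0x14

L1: andi op=0xc:6|rd=11:4|imm=1529694:22 ⇒ 0x32d7575e ⇒ big 32 d7 57 5e
L2: lw op=0x26:6|rd=2:4|rs=5:4|pad=0:18 ⇒ 0x98940000 ⇒ big 98 94 00 00
L3: jnz op=0xa:6|imm=20:26 ⇒ 0x28000014 ⇒ big 28 00 00 14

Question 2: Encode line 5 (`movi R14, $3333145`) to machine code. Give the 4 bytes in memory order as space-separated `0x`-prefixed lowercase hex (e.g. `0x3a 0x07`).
line 5 (movi): pack op=0x1d:6|rd=14:4|imm=3333145:22 = 0x77b2dc19; big→ 77 b2 dc 19

0x77 0xb2 0xdc 0x19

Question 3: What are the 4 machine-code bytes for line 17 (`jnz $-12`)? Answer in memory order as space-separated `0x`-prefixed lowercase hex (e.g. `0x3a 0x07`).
0x2b 0xff 0xff 0xf4

line 17 (jnz): pack op=0xa:6|imm=-12:26 = 0x2bfffff4; big→ 2b ff ff f4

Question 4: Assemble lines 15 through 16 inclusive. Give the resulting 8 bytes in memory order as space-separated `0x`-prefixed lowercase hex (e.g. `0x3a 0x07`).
15. lsl fields op=0x31:6|rd=6:4|rs=0:4|pad=0:18 → word c5800000h → c5 80 00 00
16. lsli fields op=0x3a:6|rd=3:4|imm=3325787:22 → word e8f2bf5bh → e8 f2 bf 5b

0xc5 0x80 0x00 0x00 0xe8 0xf2 0xbf 0x5b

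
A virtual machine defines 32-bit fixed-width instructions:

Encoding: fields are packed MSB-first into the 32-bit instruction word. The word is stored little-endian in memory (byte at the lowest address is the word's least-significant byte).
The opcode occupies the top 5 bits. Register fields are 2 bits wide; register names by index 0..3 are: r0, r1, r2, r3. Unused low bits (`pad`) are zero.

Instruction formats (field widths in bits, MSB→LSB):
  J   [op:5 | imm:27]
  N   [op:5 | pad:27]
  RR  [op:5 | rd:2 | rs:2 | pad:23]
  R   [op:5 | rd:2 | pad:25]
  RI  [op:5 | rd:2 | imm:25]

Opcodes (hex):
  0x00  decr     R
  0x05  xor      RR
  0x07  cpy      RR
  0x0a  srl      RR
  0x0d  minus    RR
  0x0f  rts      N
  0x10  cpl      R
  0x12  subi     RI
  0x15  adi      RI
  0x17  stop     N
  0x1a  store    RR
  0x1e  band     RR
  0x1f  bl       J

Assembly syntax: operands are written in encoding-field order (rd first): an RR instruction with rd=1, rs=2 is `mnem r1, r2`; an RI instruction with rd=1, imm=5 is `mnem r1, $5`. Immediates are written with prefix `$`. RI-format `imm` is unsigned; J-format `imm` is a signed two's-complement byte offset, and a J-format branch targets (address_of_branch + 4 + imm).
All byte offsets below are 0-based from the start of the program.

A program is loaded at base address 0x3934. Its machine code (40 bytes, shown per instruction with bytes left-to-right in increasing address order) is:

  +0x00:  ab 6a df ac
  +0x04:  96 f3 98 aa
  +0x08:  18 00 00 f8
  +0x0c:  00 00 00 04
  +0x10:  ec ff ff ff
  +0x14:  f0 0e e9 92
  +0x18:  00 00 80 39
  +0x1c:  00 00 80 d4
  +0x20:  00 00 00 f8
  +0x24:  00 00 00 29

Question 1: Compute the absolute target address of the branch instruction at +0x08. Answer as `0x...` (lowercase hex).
off 0x08: read 18 00 00 f8 as little → 0xf8000018
  top 5b → 0x1f → bl [J]
  imm: (w>>0)&0x7ffffff=0x18 → $24
  target = base 0x3934 + off 0x08 + 4 + imm 24 = 0x3958

0x3958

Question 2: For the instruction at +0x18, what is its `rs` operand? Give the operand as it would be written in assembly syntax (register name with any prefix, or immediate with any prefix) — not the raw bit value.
r3

+0x18: 00 00 80 39 ⇒ word 0x39800000 (little)
  top 5b → 0x7 → cpy [RR]
  rd: (w>>25)&0x3=0x0 → r0
  rs: (w>>23)&0x3=0x3 → r3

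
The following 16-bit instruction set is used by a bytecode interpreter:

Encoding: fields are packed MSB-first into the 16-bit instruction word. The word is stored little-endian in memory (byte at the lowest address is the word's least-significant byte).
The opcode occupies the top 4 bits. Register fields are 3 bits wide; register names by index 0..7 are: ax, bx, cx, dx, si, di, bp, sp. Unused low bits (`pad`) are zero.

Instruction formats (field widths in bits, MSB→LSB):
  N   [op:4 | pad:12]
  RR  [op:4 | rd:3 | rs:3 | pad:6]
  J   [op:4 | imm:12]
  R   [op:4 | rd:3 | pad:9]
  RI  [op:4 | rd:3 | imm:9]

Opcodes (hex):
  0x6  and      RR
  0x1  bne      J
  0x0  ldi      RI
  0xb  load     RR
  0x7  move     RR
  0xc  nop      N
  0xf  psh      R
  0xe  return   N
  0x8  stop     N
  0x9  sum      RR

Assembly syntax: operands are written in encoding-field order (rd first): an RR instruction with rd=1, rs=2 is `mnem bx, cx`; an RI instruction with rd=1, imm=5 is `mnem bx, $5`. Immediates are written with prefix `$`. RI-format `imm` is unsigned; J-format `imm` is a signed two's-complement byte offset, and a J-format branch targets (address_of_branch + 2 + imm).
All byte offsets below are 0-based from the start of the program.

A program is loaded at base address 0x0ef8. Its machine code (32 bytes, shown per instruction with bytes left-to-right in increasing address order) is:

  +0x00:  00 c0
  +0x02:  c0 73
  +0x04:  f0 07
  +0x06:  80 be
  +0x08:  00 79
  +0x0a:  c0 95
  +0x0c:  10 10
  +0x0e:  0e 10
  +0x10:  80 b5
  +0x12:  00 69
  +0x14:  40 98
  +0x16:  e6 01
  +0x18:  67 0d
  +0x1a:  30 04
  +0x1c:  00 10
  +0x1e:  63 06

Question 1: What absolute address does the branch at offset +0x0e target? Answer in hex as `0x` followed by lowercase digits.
0x0f16

@+0e  little-endian(0e 10) = 0x100e
  op=0x100e>>12=0x1 ⇒ bne (J)
  imm: (w>>0)&0xfff=0xe → $14
  target = base 0x0ef8 + off 0x0e + 2 + imm 14 = 0x0f16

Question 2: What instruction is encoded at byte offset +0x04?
ldi dx, $496

@+04  little-endian(f0 07) = 0x07f0
  opcode bits[15:12]=0x0: ldi/RI
  rd: (w>>9)&0x7=0x3 → dx
  imm: (w>>0)&0x1ff=0x1f0 → $496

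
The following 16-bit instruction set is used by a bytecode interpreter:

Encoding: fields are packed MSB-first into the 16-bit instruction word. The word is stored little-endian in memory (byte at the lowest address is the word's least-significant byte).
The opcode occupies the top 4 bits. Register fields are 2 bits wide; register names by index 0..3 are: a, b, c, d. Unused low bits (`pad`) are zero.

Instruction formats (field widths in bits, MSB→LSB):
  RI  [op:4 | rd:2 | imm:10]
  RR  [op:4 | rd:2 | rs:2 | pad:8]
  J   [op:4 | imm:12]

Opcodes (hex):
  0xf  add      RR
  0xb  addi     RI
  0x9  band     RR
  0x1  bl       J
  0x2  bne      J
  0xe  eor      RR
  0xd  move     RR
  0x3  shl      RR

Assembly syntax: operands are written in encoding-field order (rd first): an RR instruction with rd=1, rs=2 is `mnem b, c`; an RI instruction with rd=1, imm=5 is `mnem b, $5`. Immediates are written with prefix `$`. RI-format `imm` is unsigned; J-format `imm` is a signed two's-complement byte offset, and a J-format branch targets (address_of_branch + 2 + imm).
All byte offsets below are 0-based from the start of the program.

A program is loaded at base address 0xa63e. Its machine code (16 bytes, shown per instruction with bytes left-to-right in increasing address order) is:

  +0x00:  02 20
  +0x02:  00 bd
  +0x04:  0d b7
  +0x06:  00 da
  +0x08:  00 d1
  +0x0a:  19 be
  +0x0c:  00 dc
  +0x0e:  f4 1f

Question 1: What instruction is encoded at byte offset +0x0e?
@+0e  little-endian(f4 1f) = 0x1ff4
  top 4b → 0x1 → bl [J]
  imm@[11:0]=0xff4 (s12→-12) ⇒ $-12

bl $-12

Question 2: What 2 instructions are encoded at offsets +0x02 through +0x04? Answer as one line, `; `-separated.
+0x02: 00 bd ⇒ word 0xbd00 (little)
  op=0xbd00>>12=0xb ⇒ addi (RI)
  [11:10] rd=3 = d
  [9:0] imm=256 = $256
+0x04: 0d b7 ⇒ word 0xb70d (little)
  op=0xb70d>>12=0xb ⇒ addi (RI)
  [11:10] rd=1 = b
  [9:0] imm=781 = $781

addi d, $256; addi b, $781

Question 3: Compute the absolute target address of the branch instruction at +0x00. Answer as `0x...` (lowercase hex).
0xa642

+0x00: 02 20 ⇒ word 0x2002 (little)
  top 4b → 0x2 → bne [J]
  imm@[11:0]=0x2 ⇒ $2
  target = base 0xa63e + off 0x00 + 2 + imm 2 = 0xa642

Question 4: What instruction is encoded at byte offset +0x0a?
addi d, $537

[0a] 19 be → 0xbe19
  top 4b → 0xb → addi [RI]
  [11:10] rd=3 = d
  [9:0] imm=537 = $537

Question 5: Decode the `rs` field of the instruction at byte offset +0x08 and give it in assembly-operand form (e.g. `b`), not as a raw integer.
[08] 00 d1 → 0xd100
  opcode bits[15:12]=0xd: move/RR
  rd@[11:10]=0x0 ⇒ a
  rs@[9:8]=0x1 ⇒ b

b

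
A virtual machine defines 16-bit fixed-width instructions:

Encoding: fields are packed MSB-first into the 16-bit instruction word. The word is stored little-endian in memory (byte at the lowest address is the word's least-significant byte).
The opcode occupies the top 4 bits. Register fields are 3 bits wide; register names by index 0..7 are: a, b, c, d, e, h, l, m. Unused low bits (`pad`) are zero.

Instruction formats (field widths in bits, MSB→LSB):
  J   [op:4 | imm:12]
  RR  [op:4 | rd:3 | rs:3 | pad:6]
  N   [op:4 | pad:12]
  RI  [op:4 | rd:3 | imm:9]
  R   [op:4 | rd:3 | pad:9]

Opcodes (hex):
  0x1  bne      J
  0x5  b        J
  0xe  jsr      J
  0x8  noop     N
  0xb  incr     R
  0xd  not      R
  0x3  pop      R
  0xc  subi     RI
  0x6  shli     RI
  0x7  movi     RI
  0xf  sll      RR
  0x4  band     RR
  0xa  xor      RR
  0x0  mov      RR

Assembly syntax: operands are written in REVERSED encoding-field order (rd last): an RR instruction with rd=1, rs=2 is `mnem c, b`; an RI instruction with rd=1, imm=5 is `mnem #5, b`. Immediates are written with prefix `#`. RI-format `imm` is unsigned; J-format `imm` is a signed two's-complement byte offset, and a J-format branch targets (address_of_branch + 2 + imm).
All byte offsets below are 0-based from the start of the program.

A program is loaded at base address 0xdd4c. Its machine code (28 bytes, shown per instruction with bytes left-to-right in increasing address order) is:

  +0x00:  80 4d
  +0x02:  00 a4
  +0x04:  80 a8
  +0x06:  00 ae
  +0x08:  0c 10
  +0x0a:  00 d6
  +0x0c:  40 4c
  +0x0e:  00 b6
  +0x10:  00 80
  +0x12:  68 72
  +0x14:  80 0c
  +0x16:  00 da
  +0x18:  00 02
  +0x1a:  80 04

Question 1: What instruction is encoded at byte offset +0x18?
mov a, b

@+18  little-endian(00 02) = 0x0200
  opcode bits[15:12]=0x0: mov/RR
  rd: (w>>9)&0x7=0x1 → b
  rs: (w>>6)&0x7=0x0 → a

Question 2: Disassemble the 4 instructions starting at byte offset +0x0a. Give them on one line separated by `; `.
[0a] 00 d6 → 0xd600
  top 4b → 0xd → not [R]
  [11:9] rd=3 = d
[0c] 40 4c → 0x4c40
  top 4b → 0x4 → band [RR]
  [11:9] rd=6 = l
  [8:6] rs=1 = b
[0e] 00 b6 → 0xb600
  top 4b → 0xb → incr [R]
  [11:9] rd=3 = d
[10] 00 80 → 0x8000
  top 4b → 0x8 → noop [N]

not d; band b, l; incr d; noop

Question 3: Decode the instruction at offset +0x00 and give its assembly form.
band l, l

off 0x00: read 80 4d as little → 0x4d80
  top 4b → 0x4 → band [RR]
  rd@[11:9]=0x6 ⇒ l
  rs@[8:6]=0x6 ⇒ l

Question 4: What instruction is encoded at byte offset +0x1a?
off 0x1a: read 80 04 as little → 0x0480
  top 4b → 0x0 → mov [RR]
  [11:9] rd=2 = c
  [8:6] rs=2 = c

mov c, c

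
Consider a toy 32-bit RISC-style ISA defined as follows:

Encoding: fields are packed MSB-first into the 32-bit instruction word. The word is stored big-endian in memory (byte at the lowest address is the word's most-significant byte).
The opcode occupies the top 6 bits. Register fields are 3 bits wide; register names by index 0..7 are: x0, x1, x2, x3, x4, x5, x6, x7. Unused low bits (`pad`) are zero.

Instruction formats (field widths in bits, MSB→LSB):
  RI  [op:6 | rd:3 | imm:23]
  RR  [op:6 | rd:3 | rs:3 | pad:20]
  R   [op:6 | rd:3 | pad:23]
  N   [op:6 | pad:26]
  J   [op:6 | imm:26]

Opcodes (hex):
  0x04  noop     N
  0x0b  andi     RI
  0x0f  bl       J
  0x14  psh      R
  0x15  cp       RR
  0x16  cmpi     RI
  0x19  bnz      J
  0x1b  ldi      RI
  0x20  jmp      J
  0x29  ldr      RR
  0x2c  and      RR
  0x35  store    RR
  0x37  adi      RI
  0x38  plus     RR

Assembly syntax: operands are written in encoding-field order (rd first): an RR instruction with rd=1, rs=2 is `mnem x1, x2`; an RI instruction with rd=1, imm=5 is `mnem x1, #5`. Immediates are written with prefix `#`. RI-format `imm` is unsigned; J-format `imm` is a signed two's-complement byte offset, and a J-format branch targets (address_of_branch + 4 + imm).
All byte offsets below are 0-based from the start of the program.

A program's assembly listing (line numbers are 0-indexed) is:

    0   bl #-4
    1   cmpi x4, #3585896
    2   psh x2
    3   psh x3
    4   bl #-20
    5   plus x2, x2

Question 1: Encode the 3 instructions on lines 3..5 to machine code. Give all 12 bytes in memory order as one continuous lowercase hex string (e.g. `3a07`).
518000003fffffece1200000

3. psh fields op=0x14:6|rd=3:3|pad=0:23 → word 51800000h → 51 80 00 00
4. bl fields op=0xf:6|imm=-20:26 → word 3fffffech → 3f ff ff ec
5. plus fields op=0x38:6|rd=2:3|rs=2:3|pad=0:20 → word e1200000h → e1 20 00 00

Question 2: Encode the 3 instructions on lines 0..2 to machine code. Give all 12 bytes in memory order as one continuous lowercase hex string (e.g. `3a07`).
3ffffffc5a36b76851000000

0. bl fields op=0xf:6|imm=-4:26 → word 3ffffffch → 3f ff ff fc
1. cmpi fields op=0x16:6|rd=4:3|imm=3585896:23 → word 5a36b768h → 5a 36 b7 68
2. psh fields op=0x14:6|rd=2:3|pad=0:23 → word 51000000h → 51 00 00 00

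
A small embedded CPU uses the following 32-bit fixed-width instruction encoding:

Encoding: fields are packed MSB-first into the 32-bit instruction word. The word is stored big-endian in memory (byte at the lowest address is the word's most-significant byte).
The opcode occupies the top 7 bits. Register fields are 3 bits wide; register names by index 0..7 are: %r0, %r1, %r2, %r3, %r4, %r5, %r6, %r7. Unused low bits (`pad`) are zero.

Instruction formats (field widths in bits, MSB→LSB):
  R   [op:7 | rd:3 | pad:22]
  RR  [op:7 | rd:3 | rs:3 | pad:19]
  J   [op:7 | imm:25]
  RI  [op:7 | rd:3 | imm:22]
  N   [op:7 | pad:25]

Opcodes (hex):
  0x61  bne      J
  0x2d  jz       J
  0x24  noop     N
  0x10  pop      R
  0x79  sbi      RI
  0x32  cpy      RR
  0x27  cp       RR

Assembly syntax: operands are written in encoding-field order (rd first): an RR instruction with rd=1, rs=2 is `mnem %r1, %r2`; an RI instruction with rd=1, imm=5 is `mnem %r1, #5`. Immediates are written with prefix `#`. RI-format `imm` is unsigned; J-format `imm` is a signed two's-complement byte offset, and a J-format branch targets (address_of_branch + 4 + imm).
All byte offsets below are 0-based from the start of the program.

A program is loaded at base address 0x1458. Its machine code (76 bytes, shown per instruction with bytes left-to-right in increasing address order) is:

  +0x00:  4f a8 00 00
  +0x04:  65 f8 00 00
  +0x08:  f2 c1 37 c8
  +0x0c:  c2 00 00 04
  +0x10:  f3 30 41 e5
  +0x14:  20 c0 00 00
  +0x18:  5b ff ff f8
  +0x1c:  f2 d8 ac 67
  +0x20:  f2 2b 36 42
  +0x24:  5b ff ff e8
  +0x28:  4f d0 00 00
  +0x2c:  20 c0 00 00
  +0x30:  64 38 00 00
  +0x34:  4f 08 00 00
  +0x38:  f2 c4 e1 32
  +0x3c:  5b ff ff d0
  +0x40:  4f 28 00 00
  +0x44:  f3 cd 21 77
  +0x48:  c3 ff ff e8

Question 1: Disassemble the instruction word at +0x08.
[08] f2 c1 37 c8 → 0xf2c137c8
  top 7b → 0x79 → sbi [RI]
  rd: (w>>22)&0x7=0x3 → %r3
  imm: (w>>0)&0x3fffff=0x137c8 → #79816

sbi %r3, #79816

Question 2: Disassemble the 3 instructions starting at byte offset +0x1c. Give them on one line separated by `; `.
@+1c  big-endian(f2 d8 ac 67) = 0xf2d8ac67
  opcode bits[31:25]=0x79: sbi/RI
  rd: (w>>22)&0x7=0x3 → %r3
  imm: (w>>0)&0x3fffff=0x18ac67 → #1616999
@+20  big-endian(f2 2b 36 42) = 0xf22b3642
  opcode bits[31:25]=0x79: sbi/RI
  rd: (w>>22)&0x7=0x0 → %r0
  imm: (w>>0)&0x3fffff=0x2b3642 → #2831938
@+24  big-endian(5b ff ff e8) = 0x5bffffe8
  opcode bits[31:25]=0x2d: jz/J
  imm: (w>>0)&0x1ffffff=0x1ffffe8 (s25→-24) → #-24

sbi %r3, #1616999; sbi %r0, #2831938; jz #-24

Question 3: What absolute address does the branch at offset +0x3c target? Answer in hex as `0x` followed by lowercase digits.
[3c] 5b ff ff d0 → 0x5bffffd0
  op=0x5bffffd0>>25=0x2d ⇒ jz (J)
  imm: (w>>0)&0x1ffffff=0x1ffffd0 (s25→-48) → #-48
  target = base 0x1458 + off 0x3c + 4 + imm -48 = 0x1468

0x1468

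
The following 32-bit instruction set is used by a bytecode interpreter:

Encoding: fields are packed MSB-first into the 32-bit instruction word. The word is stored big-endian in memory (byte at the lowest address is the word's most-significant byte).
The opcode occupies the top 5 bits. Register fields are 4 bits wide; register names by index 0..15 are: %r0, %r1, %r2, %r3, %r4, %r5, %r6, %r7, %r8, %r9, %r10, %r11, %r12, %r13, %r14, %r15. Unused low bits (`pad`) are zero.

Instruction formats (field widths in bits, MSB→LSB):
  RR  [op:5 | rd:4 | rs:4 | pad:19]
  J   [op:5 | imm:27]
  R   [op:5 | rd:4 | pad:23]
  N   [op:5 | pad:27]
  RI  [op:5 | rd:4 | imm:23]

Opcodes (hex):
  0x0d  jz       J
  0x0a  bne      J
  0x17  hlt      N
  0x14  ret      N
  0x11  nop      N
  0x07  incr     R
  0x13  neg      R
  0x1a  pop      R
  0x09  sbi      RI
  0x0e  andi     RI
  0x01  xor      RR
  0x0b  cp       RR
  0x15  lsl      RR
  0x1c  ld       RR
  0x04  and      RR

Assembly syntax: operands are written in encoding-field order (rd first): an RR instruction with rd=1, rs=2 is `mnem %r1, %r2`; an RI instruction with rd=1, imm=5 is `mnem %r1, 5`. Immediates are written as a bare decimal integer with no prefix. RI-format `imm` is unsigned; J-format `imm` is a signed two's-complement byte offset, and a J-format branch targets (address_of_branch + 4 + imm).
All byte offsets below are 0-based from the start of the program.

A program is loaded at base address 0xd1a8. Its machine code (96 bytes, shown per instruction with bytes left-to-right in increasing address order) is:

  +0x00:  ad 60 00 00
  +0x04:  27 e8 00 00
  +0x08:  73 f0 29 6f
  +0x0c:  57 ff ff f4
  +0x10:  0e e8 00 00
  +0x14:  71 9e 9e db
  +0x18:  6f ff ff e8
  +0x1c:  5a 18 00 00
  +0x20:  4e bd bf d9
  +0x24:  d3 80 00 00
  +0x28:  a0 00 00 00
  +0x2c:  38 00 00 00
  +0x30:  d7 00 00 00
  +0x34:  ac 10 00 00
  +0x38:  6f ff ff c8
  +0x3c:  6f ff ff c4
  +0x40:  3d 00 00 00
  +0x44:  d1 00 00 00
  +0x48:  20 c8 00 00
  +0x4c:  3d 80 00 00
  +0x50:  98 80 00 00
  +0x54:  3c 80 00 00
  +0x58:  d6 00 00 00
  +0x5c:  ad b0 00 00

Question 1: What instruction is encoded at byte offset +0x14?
andi %r3, 2006747

[14] 71 9e 9e db → 0x719e9edb
  op=0x719e9edb>>27=0xe ⇒ andi (RI)
  rd@[26:23]=0x3 ⇒ %r3
  imm@[22:0]=0x1e9edb ⇒ 2006747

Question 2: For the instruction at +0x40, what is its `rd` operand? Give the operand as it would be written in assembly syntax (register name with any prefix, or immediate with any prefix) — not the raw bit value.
off 0x40: read 3d 00 00 00 as big → 0x3d000000
  opcode bits[31:27]=0x7: incr/R
  rd: (w>>23)&0xf=0xa → %r10

%r10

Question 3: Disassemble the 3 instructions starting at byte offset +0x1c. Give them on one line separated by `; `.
[1c] 5a 18 00 00 → 0x5a180000
  opcode bits[31:27]=0xb: cp/RR
  [26:23] rd=4 = %r4
  [22:19] rs=3 = %r3
[20] 4e bd bf d9 → 0x4ebdbfd9
  opcode bits[31:27]=0x9: sbi/RI
  [26:23] rd=13 = %r13
  [22:0] imm=4046809 = 4046809
[24] d3 80 00 00 → 0xd3800000
  opcode bits[31:27]=0x1a: pop/R
  [26:23] rd=7 = %r7

cp %r4, %r3; sbi %r13, 4046809; pop %r7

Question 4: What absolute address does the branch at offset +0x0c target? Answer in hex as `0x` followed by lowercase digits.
0xd1ac

[0c] 57 ff ff f4 → 0x57fffff4
  opcode bits[31:27]=0xa: bne/J
  imm@[26:0]=0x7fffff4 (s27→-12) ⇒ -12
  target = base 0xd1a8 + off 0x0c + 4 + imm -12 = 0xd1ac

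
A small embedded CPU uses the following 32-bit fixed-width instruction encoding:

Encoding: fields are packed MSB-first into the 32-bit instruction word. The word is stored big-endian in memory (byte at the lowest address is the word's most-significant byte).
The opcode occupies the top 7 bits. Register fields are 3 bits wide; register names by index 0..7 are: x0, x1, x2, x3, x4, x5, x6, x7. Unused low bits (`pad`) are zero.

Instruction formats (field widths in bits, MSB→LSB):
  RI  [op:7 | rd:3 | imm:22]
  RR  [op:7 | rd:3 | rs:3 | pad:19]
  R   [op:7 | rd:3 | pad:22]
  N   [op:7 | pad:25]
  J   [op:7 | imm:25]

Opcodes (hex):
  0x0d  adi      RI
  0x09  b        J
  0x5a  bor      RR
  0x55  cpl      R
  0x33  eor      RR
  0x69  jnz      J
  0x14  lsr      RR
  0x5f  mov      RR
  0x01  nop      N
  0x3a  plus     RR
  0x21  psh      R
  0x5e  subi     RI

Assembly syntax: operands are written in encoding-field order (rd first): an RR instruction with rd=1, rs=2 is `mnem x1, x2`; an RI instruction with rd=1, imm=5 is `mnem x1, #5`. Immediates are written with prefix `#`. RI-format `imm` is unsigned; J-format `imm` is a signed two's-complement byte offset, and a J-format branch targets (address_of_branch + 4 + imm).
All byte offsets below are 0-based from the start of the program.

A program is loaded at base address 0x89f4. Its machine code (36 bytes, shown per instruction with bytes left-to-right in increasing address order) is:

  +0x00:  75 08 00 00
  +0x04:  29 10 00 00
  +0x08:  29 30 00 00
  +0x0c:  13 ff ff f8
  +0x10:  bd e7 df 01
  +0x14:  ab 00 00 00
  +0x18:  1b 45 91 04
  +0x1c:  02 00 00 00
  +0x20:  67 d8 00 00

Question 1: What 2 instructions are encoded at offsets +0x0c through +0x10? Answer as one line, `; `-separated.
[0c] 13 ff ff f8 → 0x13fffff8
  top 7b → 0x9 → b [J]
  imm@[24:0]=0x1fffff8 (s25→-8) ⇒ #-8
[10] bd e7 df 01 → 0xbde7df01
  top 7b → 0x5e → subi [RI]
  rd@[24:22]=0x7 ⇒ x7
  imm@[21:0]=0x27df01 ⇒ #2612993

b #-8; subi x7, #2612993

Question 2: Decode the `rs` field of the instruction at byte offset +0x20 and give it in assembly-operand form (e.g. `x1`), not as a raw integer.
off 0x20: read 67 d8 00 00 as big → 0x67d80000
  opcode bits[31:25]=0x33: eor/RR
  rd@[24:22]=0x7 ⇒ x7
  rs@[21:19]=0x3 ⇒ x3

x3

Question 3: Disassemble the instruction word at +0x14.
cpl x4

off 0x14: read ab 00 00 00 as big → 0xab000000
  op=0xab000000>>25=0x55 ⇒ cpl (R)
  rd: (w>>22)&0x7=0x4 → x4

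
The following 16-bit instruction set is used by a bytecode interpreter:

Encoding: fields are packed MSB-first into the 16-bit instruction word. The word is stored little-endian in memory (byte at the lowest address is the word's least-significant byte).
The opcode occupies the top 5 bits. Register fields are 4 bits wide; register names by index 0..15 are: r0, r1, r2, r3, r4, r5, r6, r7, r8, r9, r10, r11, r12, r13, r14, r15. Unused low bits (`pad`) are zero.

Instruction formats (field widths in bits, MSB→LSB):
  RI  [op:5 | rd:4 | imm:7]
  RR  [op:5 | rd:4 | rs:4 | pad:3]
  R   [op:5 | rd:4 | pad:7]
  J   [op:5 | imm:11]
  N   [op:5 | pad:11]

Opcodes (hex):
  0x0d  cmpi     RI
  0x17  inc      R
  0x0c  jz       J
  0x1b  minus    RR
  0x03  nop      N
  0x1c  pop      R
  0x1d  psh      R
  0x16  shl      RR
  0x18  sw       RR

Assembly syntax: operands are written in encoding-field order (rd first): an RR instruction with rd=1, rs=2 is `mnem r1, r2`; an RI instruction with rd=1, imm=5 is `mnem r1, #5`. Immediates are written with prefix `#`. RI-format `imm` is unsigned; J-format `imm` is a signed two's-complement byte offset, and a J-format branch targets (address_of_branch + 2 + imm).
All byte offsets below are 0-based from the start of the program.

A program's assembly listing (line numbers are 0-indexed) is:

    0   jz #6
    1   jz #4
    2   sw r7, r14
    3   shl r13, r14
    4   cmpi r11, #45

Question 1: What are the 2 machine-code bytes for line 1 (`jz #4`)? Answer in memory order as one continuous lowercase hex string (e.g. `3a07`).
L1: jz op=0xc:5|imm=4:11 ⇒ 0x6004 ⇒ little 04 60

0460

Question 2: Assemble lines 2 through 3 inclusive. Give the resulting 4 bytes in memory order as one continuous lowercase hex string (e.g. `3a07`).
line 2 (sw): pack op=0x18:5|rd=7:4|rs=14:4|pad=0:3 = 0xc3f0; little→ f0 c3
line 3 (shl): pack op=0x16:5|rd=13:4|rs=14:4|pad=0:3 = 0xb6f0; little→ f0 b6

f0c3f0b6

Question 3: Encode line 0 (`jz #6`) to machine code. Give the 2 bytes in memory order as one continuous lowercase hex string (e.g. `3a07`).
0. jz fields op=0xc:5|imm=6:11 → word 6006h → 06 60

0660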